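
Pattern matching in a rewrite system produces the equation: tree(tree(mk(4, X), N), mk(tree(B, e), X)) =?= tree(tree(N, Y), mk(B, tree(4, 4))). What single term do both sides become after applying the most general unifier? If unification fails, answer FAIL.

Decompose tree/2: tree(mk(4, X), N) =?= tree(N, Y),  mk(tree(B, e), X) =?= mk(B, tree(4, 4)).
Decompose tree/2: mk(4, X) =?= N,  N =?= Y.
Bind N := mk(4, X); substituting into the one remaining equation that mentions N gives: mk(4, X) =?= Y.
Bind Y := mk(4, X); no other remaining equation mentions Y.
Decompose mk/2: tree(B, e) =?= B,  X =?= tree(4, 4).
Occurs check fails: B occurs in tree(B, e); the equation B =?= tree(B, e) has no finite solution.

FAIL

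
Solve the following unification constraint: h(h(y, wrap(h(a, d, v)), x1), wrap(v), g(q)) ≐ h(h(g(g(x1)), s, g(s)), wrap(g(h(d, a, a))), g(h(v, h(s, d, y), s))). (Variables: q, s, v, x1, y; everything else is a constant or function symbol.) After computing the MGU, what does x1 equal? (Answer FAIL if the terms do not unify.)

Decompose h/3: h(y, wrap(h(a, d, v)), x1) ≐ h(g(g(x1)), s, g(s)),  wrap(v) ≐ wrap(g(h(d, a, a))),  g(q) ≐ g(h(v, h(s, d, y), s)).
Decompose h/3: y ≐ g(g(x1)),  wrap(h(a, d, v)) ≐ s,  x1 ≐ g(s).
Bind y := g(g(x1)); substituting into the one remaining equation that mentions y gives: g(q) ≐ g(h(v, h(s, d, g(g(x1))), s)).
Bind s := wrap(h(a, d, v)); substituting into the 2 remaining equations that mention s gives: x1 ≐ g(wrap(h(a, d, v))),  g(q) ≐ g(h(v, h(wrap(h(a, d, v)), d, g(g(x1))), wrap(h(a, d, v)))).
Bind x1 := g(wrap(h(a, d, v))); substituting into the one remaining equation that mentions x1 gives: g(q) ≐ g(h(v, h(wrap(h(a, d, v)), d, g(g(g(wrap(h(a, d, v)))))), wrap(h(a, d, v)))). Substituting into the earlier binding gives y := g(g(g(wrap(h(a, d, v))))).
Decompose wrap/1: v ≐ g(h(d, a, a)).
Bind v := g(h(d, a, a)); substituting into the remaining equation gives: g(q) ≐ g(h(g(h(d, a, a)), h(wrap(h(a, d, g(h(d, a, a)))), d, g(g(g(wrap(h(a, d, g(h(d, a, a)))))))), wrap(h(a, d, g(h(d, a, a)))))). Substituting into the earlier bindings gives y := g(g(g(wrap(h(a, d, g(h(d, a, a))))))), s := wrap(h(a, d, g(h(d, a, a)))), x1 := g(wrap(h(a, d, g(h(d, a, a))))).
Decompose g/1: q ≐ h(g(h(d, a, a)), h(wrap(h(a, d, g(h(d, a, a)))), d, g(g(g(wrap(h(a, d, g(h(d, a, a)))))))), wrap(h(a, d, g(h(d, a, a))))).
Bind q := h(g(h(d, a, a)), h(wrap(h(a, d, g(h(d, a, a)))), d, g(g(g(wrap(h(a, d, g(h(d, a, a)))))))), wrap(h(a, d, g(h(d, a, a))))).
MGU = { y ↦ g(g(g(wrap(h(a, d, g(h(d, a, a))))))), s ↦ wrap(h(a, d, g(h(d, a, a)))), x1 ↦ g(wrap(h(a, d, g(h(d, a, a))))), v ↦ g(h(d, a, a)), q ↦ h(g(h(d, a, a)), h(wrap(h(a, d, g(h(d, a, a)))), d, g(g(g(wrap(h(a, d, g(h(d, a, a)))))))), wrap(h(a, d, g(h(d, a, a))))) }, so x1 ↦ g(wrap(h(a, d, g(h(d, a, a))))).

g(wrap(h(a, d, g(h(d, a, a)))))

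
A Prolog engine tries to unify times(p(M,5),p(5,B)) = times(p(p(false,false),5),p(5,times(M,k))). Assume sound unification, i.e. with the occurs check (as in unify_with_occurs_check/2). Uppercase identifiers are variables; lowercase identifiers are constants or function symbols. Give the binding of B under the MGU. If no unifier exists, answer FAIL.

times(p(false,false),k)

Decompose times/2: p(M,5) = p(p(false,false),5),  p(5,B) = p(5,times(M,k)).
Decompose p/2: M = p(false,false),  5 = 5.
Bind M := p(false,false); substituting into the one remaining equation that mentions M gives: p(5,B) = p(5,times(p(false,false),k)).
Delete trivial equation 5 = 5.
Decompose p/2: 5 = 5,  B = times(p(false,false),k).
Delete trivial equation 5 = 5.
Bind B := times(p(false,false),k).
MGU = { M = p(false,false), B = times(p(false,false),k) }, so B = times(p(false,false),k).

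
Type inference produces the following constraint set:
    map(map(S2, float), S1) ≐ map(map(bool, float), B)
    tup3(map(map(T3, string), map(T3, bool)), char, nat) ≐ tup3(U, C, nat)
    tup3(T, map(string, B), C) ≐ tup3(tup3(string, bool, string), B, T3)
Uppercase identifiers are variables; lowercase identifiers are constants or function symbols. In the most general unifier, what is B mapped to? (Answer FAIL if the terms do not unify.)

Decompose map/2: map(S2, float) ≐ map(bool, float),  S1 ≐ B.
Decompose map/2: S2 ≐ bool,  float ≐ float.
Bind S2 := bool; no other remaining equation mentions S2.
Delete trivial equation float ≐ float.
Bind S1 := B; no other remaining equation mentions S1.
Decompose tup3/3: map(map(T3, string), map(T3, bool)) ≐ U,  char ≐ C,  nat ≐ nat.
Bind U := map(map(T3, string), map(T3, bool)); no other remaining equation mentions U.
Bind C := char; substituting into the one remaining equation that mentions C gives: tup3(T, map(string, B), char) ≐ tup3(tup3(string, bool, string), B, T3).
Delete trivial equation nat ≐ nat.
Decompose tup3/3: T ≐ tup3(string, bool, string),  map(string, B) ≐ B,  char ≐ T3.
Bind T := tup3(string, bool, string); no other remaining equation mentions T.
Occurs check fails: B occurs in map(string, B); the equation B ≐ map(string, B) has no finite solution.

FAIL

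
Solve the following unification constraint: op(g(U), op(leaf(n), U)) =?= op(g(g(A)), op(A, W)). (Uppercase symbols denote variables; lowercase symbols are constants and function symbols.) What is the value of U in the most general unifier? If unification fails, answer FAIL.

Decompose op/2: g(U) =?= g(g(A)),  op(leaf(n), U) =?= op(A, W).
Decompose g/1: U =?= g(A).
Bind U := g(A); substituting into the remaining equation gives: op(leaf(n), g(A)) =?= op(A, W).
Decompose op/2: leaf(n) =?= A,  g(A) =?= W.
Bind A := leaf(n); substituting into the remaining equation gives: g(leaf(n)) =?= W. Substituting into the earlier binding gives U := g(leaf(n)).
Bind W := g(leaf(n)).
MGU = { U ↦ g(leaf(n)), A ↦ leaf(n), W ↦ g(leaf(n)) }, so U ↦ g(leaf(n)).

g(leaf(n))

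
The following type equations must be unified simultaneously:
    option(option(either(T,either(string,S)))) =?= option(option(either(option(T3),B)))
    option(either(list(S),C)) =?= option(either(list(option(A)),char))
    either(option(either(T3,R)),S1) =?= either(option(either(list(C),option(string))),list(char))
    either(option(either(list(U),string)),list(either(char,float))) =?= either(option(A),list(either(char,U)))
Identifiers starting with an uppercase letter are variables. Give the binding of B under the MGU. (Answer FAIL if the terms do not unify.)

Decompose option/1: option(either(T,either(string,S))) =?= option(either(option(T3),B)).
Decompose option/1: either(T,either(string,S)) =?= either(option(T3),B).
Decompose either/2: T =?= option(T3),  either(string,S) =?= B.
Bind T := option(T3); no other remaining equation mentions T.
Bind B := either(string,S); no other remaining equation mentions B.
Decompose option/1: either(list(S),C) =?= either(list(option(A)),char).
Decompose either/2: list(S) =?= list(option(A)),  C =?= char.
Decompose list/1: S =?= option(A).
Bind S := option(A); no other remaining equation mentions S. Substituting into the earlier binding gives B := either(string,option(A)).
Bind C := char; substituting into the one remaining equation that mentions C gives: either(option(either(T3,R)),S1) =?= either(option(either(list(char),option(string))),list(char)).
Decompose either/2: option(either(T3,R)) =?= option(either(list(char),option(string))),  S1 =?= list(char).
Decompose option/1: either(T3,R) =?= either(list(char),option(string)).
Decompose either/2: T3 =?= list(char),  R =?= option(string).
Bind T3 := list(char); no other remaining equation mentions T3. Substituting into the earlier binding gives T := option(list(char)).
Bind R := option(string); no other remaining equation mentions R.
Bind S1 := list(char); no other remaining equation mentions S1.
Decompose either/2: option(either(list(U),string)) =?= option(A),  list(either(char,float)) =?= list(either(char,U)).
Decompose option/1: either(list(U),string) =?= A.
Bind A := either(list(U),string); no other remaining equation mentions A. Substituting into the earlier bindings gives B := either(string,option(either(list(U),string))), S := option(either(list(U),string)).
Decompose list/1: either(char,float) =?= either(char,U).
Decompose either/2: char =?= char,  float =?= U.
Delete trivial equation char =?= char.
Bind U := float. Substituting into the earlier bindings gives B := either(string,option(either(list(float),string))), S := option(either(list(float),string)), A := either(list(float),string).
MGU = { T ↦ option(list(char)), B ↦ either(string,option(either(list(float),string))), S ↦ option(either(list(float),string)), C ↦ char, T3 ↦ list(char), R ↦ option(string), S1 ↦ list(char), A ↦ either(list(float),string), U ↦ float }, so B ↦ either(string,option(either(list(float),string))).

either(string,option(either(list(float),string)))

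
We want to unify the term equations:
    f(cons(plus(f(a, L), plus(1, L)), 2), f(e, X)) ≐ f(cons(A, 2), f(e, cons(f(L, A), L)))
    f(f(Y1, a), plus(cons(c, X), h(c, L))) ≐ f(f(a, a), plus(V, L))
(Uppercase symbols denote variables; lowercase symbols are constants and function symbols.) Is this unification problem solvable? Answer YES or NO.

NO

Decompose f/2: cons(plus(f(a, L), plus(1, L)), 2) ≐ cons(A, 2),  f(e, X) ≐ f(e, cons(f(L, A), L)).
Decompose cons/2: plus(f(a, L), plus(1, L)) ≐ A,  2 ≐ 2.
Bind A := plus(f(a, L), plus(1, L)); substituting into the one remaining equation that mentions A gives: f(e, X) ≐ f(e, cons(f(L, plus(f(a, L), plus(1, L))), L)).
Delete trivial equation 2 ≐ 2.
Decompose f/2: e ≐ e,  X ≐ cons(f(L, plus(f(a, L), plus(1, L))), L).
Delete trivial equation e ≐ e.
Bind X := cons(f(L, plus(f(a, L), plus(1, L))), L); substituting into the remaining equation gives: f(f(Y1, a), plus(cons(c, cons(f(L, plus(f(a, L), plus(1, L))), L)), h(c, L))) ≐ f(f(a, a), plus(V, L)).
Decompose f/2: f(Y1, a) ≐ f(a, a),  plus(cons(c, cons(f(L, plus(f(a, L), plus(1, L))), L)), h(c, L)) ≐ plus(V, L).
Decompose f/2: Y1 ≐ a,  a ≐ a.
Bind Y1 := a; no other remaining equation mentions Y1.
Delete trivial equation a ≐ a.
Decompose plus/2: cons(c, cons(f(L, plus(f(a, L), plus(1, L))), L)) ≐ V,  h(c, L) ≐ L.
Bind V := cons(c, cons(f(L, plus(f(a, L), plus(1, L))), L)); no other remaining equation mentions V.
Occurs check fails: L occurs in h(c, L); the equation L ≐ h(c, L) has no finite solution.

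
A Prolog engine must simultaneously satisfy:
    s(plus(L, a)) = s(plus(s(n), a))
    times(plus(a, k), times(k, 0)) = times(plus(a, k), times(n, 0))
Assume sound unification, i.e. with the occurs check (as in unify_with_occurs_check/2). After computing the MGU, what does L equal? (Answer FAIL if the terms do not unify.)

Decompose s/1: plus(L, a) = plus(s(n), a).
Decompose plus/2: L = s(n),  a = a.
Bind L := s(n); no other remaining equation mentions L.
Delete trivial equation a = a.
Decompose times/2: plus(a, k) = plus(a, k),  times(k, 0) = times(n, 0).
Delete trivial equation plus(a, k) = plus(a, k).
Decompose times/2: k = n,  0 = 0.
Clash: constants k and n differ; no unifier exists.

FAIL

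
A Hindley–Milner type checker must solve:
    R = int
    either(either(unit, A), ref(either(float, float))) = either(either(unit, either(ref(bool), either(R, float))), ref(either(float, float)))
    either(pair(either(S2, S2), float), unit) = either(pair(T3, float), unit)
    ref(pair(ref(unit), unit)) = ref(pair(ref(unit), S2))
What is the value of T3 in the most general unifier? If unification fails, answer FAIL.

Bind R := int; substituting into the one remaining equation that mentions R gives: either(either(unit, A), ref(either(float, float))) = either(either(unit, either(ref(bool), either(int, float))), ref(either(float, float))).
Decompose either/2: either(unit, A) = either(unit, either(ref(bool), either(int, float))),  ref(either(float, float)) = ref(either(float, float)).
Decompose either/2: unit = unit,  A = either(ref(bool), either(int, float)).
Delete trivial equation unit = unit.
Bind A := either(ref(bool), either(int, float)); no other remaining equation mentions A.
Delete trivial equation ref(either(float, float)) = ref(either(float, float)).
Decompose either/2: pair(either(S2, S2), float) = pair(T3, float),  unit = unit.
Decompose pair/2: either(S2, S2) = T3,  float = float.
Bind T3 := either(S2, S2); no other remaining equation mentions T3.
Delete trivial equation float = float.
Delete trivial equation unit = unit.
Decompose ref/1: pair(ref(unit), unit) = pair(ref(unit), S2).
Decompose pair/2: ref(unit) = ref(unit),  unit = S2.
Delete trivial equation ref(unit) = ref(unit).
Bind S2 := unit. Substituting into the earlier binding gives T3 := either(unit, unit).
MGU = { R ↦ int, A ↦ either(ref(bool), either(int, float)), T3 ↦ either(unit, unit), S2 ↦ unit }, so T3 ↦ either(unit, unit).

either(unit, unit)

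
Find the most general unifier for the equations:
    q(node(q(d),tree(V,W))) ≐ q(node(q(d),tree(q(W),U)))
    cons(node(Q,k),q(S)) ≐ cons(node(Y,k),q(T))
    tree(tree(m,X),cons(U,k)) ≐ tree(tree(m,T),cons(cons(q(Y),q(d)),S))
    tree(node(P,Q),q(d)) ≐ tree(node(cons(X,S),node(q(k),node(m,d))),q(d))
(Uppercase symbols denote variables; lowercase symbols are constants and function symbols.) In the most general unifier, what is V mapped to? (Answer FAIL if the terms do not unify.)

Decompose q/1: node(q(d),tree(V,W)) ≐ node(q(d),tree(q(W),U)).
Decompose node/2: q(d) ≐ q(d),  tree(V,W) ≐ tree(q(W),U).
Delete trivial equation q(d) ≐ q(d).
Decompose tree/2: V ≐ q(W),  W ≐ U.
Bind V := q(W); no other remaining equation mentions V.
Bind W := U; no other remaining equation mentions W. Substituting into the earlier binding gives V := q(U).
Decompose cons/2: node(Q,k) ≐ node(Y,k),  q(S) ≐ q(T).
Decompose node/2: Q ≐ Y,  k ≐ k.
Bind Q := Y; substituting into the one remaining equation that mentions Q gives: tree(node(P,Y),q(d)) ≐ tree(node(cons(X,S),node(q(k),node(m,d))),q(d)).
Delete trivial equation k ≐ k.
Decompose q/1: S ≐ T.
Bind S := T; substituting into the remaining equations gives: tree(tree(m,X),cons(U,k)) ≐ tree(tree(m,T),cons(cons(q(Y),q(d)),T)),  tree(node(P,Y),q(d)) ≐ tree(node(cons(X,T),node(q(k),node(m,d))),q(d)).
Decompose tree/2: tree(m,X) ≐ tree(m,T),  cons(U,k) ≐ cons(cons(q(Y),q(d)),T).
Decompose tree/2: m ≐ m,  X ≐ T.
Delete trivial equation m ≐ m.
Bind X := T; substituting into the one remaining equation that mentions X gives: tree(node(P,Y),q(d)) ≐ tree(node(cons(T,T),node(q(k),node(m,d))),q(d)).
Decompose cons/2: U ≐ cons(q(Y),q(d)),  k ≐ T.
Bind U := cons(q(Y),q(d)); no other remaining equation mentions U. Substituting into the earlier bindings gives V := q(cons(q(Y),q(d))), W := cons(q(Y),q(d)).
Bind T := k; substituting into the remaining equation gives: tree(node(P,Y),q(d)) ≐ tree(node(cons(k,k),node(q(k),node(m,d))),q(d)). Substituting into the earlier bindings gives S := k, X := k.
Decompose tree/2: node(P,Y) ≐ node(cons(k,k),node(q(k),node(m,d))),  q(d) ≐ q(d).
Decompose node/2: P ≐ cons(k,k),  Y ≐ node(q(k),node(m,d)).
Bind P := cons(k,k); no other remaining equation mentions P.
Bind Y := node(q(k),node(m,d)); no other remaining equation mentions Y. Substituting into the earlier bindings gives V := q(cons(q(node(q(k),node(m,d))),q(d))), W := cons(q(node(q(k),node(m,d))),q(d)), Q := node(q(k),node(m,d)), U := cons(q(node(q(k),node(m,d))),q(d)).
Delete trivial equation q(d) ≐ q(d).
MGU = { V ↦ q(cons(q(node(q(k),node(m,d))),q(d))), W ↦ cons(q(node(q(k),node(m,d))),q(d)), Q ↦ node(q(k),node(m,d)), S ↦ k, X ↦ k, U ↦ cons(q(node(q(k),node(m,d))),q(d)), T ↦ k, P ↦ cons(k,k), Y ↦ node(q(k),node(m,d)) }, so V ↦ q(cons(q(node(q(k),node(m,d))),q(d))).

q(cons(q(node(q(k),node(m,d))),q(d)))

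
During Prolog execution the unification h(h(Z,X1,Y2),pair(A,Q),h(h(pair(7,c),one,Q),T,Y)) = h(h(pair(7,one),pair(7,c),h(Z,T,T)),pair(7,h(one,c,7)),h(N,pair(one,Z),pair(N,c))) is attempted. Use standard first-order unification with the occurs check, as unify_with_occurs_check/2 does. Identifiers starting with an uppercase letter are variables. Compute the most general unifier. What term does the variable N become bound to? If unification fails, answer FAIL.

Decompose h/3: h(Z,X1,Y2) = h(pair(7,one),pair(7,c),h(Z,T,T)),  pair(A,Q) = pair(7,h(one,c,7)),  h(h(pair(7,c),one,Q),T,Y) = h(N,pair(one,Z),pair(N,c)).
Decompose h/3: Z = pair(7,one),  X1 = pair(7,c),  Y2 = h(Z,T,T).
Bind Z := pair(7,one); substituting into the 2 remaining equations that mention Z gives: Y2 = h(pair(7,one),T,T),  h(h(pair(7,c),one,Q),T,Y) = h(N,pair(one,pair(7,one)),pair(N,c)).
Bind X1 := pair(7,c); no other remaining equation mentions X1.
Bind Y2 := h(pair(7,one),T,T); no other remaining equation mentions Y2.
Decompose pair/2: A = 7,  Q = h(one,c,7).
Bind A := 7; no other remaining equation mentions A.
Bind Q := h(one,c,7); substituting into the remaining equation gives: h(h(pair(7,c),one,h(one,c,7)),T,Y) = h(N,pair(one,pair(7,one)),pair(N,c)).
Decompose h/3: h(pair(7,c),one,h(one,c,7)) = N,  T = pair(one,pair(7,one)),  Y = pair(N,c).
Bind N := h(pair(7,c),one,h(one,c,7)); substituting into the one remaining equation that mentions N gives: Y = pair(h(pair(7,c),one,h(one,c,7)),c).
Bind T := pair(one,pair(7,one)); no other remaining equation mentions T. Substituting into the earlier binding gives Y2 := h(pair(7,one),pair(one,pair(7,one)),pair(one,pair(7,one))).
Bind Y := pair(h(pair(7,c),one,h(one,c,7)),c).
MGU = { Z ↦ pair(7,one), X1 ↦ pair(7,c), Y2 ↦ h(pair(7,one),pair(one,pair(7,one)),pair(one,pair(7,one))), A ↦ 7, Q ↦ h(one,c,7), N ↦ h(pair(7,c),one,h(one,c,7)), T ↦ pair(one,pair(7,one)), Y ↦ pair(h(pair(7,c),one,h(one,c,7)),c) }, so N ↦ h(pair(7,c),one,h(one,c,7)).

h(pair(7,c),one,h(one,c,7))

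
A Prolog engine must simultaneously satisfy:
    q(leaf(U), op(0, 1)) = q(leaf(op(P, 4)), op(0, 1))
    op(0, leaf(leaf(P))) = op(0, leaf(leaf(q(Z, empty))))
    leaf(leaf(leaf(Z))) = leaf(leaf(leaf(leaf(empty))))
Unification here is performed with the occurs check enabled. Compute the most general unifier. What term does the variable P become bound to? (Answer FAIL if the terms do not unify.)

Decompose q/2: leaf(U) = leaf(op(P, 4)),  op(0, 1) = op(0, 1).
Decompose leaf/1: U = op(P, 4).
Bind U := op(P, 4); no other remaining equation mentions U.
Delete trivial equation op(0, 1) = op(0, 1).
Decompose op/2: 0 = 0,  leaf(leaf(P)) = leaf(leaf(q(Z, empty))).
Delete trivial equation 0 = 0.
Decompose leaf/1: leaf(P) = leaf(q(Z, empty)).
Decompose leaf/1: P = q(Z, empty).
Bind P := q(Z, empty); no other remaining equation mentions P. Substituting into the earlier binding gives U := op(q(Z, empty), 4).
Decompose leaf/1: leaf(leaf(Z)) = leaf(leaf(leaf(empty))).
Decompose leaf/1: leaf(Z) = leaf(leaf(empty)).
Decompose leaf/1: Z = leaf(empty).
Bind Z := leaf(empty). Substituting into the earlier bindings gives U := op(q(leaf(empty), empty), 4), P := q(leaf(empty), empty).
MGU = { U ↦ op(q(leaf(empty), empty), 4), P ↦ q(leaf(empty), empty), Z ↦ leaf(empty) }, so P ↦ q(leaf(empty), empty).

q(leaf(empty), empty)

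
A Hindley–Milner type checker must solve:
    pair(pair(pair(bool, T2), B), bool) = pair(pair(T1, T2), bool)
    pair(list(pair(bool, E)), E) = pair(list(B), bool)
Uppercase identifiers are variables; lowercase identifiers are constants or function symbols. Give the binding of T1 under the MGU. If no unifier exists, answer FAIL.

pair(bool, pair(bool, bool))

Decompose pair/2: pair(pair(bool, T2), B) = pair(T1, T2),  bool = bool.
Decompose pair/2: pair(bool, T2) = T1,  B = T2.
Bind T1 := pair(bool, T2); no other remaining equation mentions T1.
Bind B := T2; substituting into the one remaining equation that mentions B gives: pair(list(pair(bool, E)), E) = pair(list(T2), bool).
Delete trivial equation bool = bool.
Decompose pair/2: list(pair(bool, E)) = list(T2),  E = bool.
Decompose list/1: pair(bool, E) = T2.
Bind T2 := pair(bool, E); no other remaining equation mentions T2. Substituting into the earlier bindings gives T1 := pair(bool, pair(bool, E)), B := pair(bool, E).
Bind E := bool. Substituting into the earlier bindings gives T1 := pair(bool, pair(bool, bool)), B := pair(bool, bool), T2 := pair(bool, bool).
MGU = { T1 := pair(bool, pair(bool, bool)), B := pair(bool, bool), T2 := pair(bool, bool), E := bool }, so T1 := pair(bool, pair(bool, bool)).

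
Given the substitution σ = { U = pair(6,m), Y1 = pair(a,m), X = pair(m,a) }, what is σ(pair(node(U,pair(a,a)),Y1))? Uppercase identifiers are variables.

Replace each occurrence of U with pair(6,m).
Replace each occurrence of Y1 with pair(a,m).
Result: pair(node(pair(6,m),pair(a,a)),pair(a,m)).

pair(node(pair(6,m),pair(a,a)),pair(a,m))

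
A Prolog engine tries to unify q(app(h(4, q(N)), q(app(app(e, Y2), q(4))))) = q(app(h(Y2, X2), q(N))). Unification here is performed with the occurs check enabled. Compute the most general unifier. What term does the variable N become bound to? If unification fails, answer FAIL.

Decompose q/1: app(h(4, q(N)), q(app(app(e, Y2), q(4)))) = app(h(Y2, X2), q(N)).
Decompose app/2: h(4, q(N)) = h(Y2, X2),  q(app(app(e, Y2), q(4))) = q(N).
Decompose h/2: 4 = Y2,  q(N) = X2.
Bind Y2 := 4; substituting into the one remaining equation that mentions Y2 gives: q(app(app(e, 4), q(4))) = q(N).
Bind X2 := q(N); no other remaining equation mentions X2.
Decompose q/1: app(app(e, 4), q(4)) = N.
Bind N := app(app(e, 4), q(4)). Substituting into the earlier binding gives X2 := q(app(app(e, 4), q(4))).
MGU = { Y2 ↦ 4, X2 ↦ q(app(app(e, 4), q(4))), N ↦ app(app(e, 4), q(4)) }, so N ↦ app(app(e, 4), q(4)).

app(app(e, 4), q(4))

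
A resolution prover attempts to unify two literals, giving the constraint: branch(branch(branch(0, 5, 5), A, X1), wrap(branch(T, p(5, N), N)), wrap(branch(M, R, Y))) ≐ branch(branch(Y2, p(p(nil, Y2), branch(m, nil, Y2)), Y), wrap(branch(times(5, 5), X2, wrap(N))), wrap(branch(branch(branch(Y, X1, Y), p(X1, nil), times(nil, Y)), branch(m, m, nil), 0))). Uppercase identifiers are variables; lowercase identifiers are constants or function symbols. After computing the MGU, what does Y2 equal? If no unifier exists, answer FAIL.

Decompose branch/3: branch(branch(0, 5, 5), A, X1) ≐ branch(Y2, p(p(nil, Y2), branch(m, nil, Y2)), Y),  wrap(branch(T, p(5, N), N)) ≐ wrap(branch(times(5, 5), X2, wrap(N))),  wrap(branch(M, R, Y)) ≐ wrap(branch(branch(branch(Y, X1, Y), p(X1, nil), times(nil, Y)), branch(m, m, nil), 0)).
Decompose branch/3: branch(0, 5, 5) ≐ Y2,  A ≐ p(p(nil, Y2), branch(m, nil, Y2)),  X1 ≐ Y.
Bind Y2 := branch(0, 5, 5); substituting into the one remaining equation that mentions Y2 gives: A ≐ p(p(nil, branch(0, 5, 5)), branch(m, nil, branch(0, 5, 5))).
Bind A := p(p(nil, branch(0, 5, 5)), branch(m, nil, branch(0, 5, 5))); no other remaining equation mentions A.
Bind X1 := Y; substituting into the one remaining equation that mentions X1 gives: wrap(branch(M, R, Y)) ≐ wrap(branch(branch(branch(Y, Y, Y), p(Y, nil), times(nil, Y)), branch(m, m, nil), 0)).
Decompose wrap/1: branch(T, p(5, N), N) ≐ branch(times(5, 5), X2, wrap(N)).
Decompose branch/3: T ≐ times(5, 5),  p(5, N) ≐ X2,  N ≐ wrap(N).
Bind T := times(5, 5); no other remaining equation mentions T.
Bind X2 := p(5, N); no other remaining equation mentions X2.
Occurs check fails: N occurs in wrap(N); the equation N ≐ wrap(N) has no finite solution.

FAIL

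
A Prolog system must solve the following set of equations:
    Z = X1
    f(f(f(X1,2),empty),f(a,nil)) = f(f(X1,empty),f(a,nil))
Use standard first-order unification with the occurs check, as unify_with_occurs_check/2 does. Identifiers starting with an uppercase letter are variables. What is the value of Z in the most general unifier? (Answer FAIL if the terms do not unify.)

Bind Z := X1; no other remaining equation mentions Z.
Decompose f/2: f(f(X1,2),empty) = f(X1,empty),  f(a,nil) = f(a,nil).
Decompose f/2: f(X1,2) = X1,  empty = empty.
Occurs check fails: X1 occurs in f(X1,2); the equation X1 = f(X1,2) has no finite solution.

FAIL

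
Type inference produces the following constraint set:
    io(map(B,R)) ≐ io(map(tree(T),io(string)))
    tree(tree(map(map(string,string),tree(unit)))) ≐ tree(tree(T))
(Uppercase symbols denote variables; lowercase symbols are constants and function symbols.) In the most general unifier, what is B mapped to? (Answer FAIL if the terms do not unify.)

Decompose io/1: map(B,R) ≐ map(tree(T),io(string)).
Decompose map/2: B ≐ tree(T),  R ≐ io(string).
Bind B := tree(T); no other remaining equation mentions B.
Bind R := io(string); no other remaining equation mentions R.
Decompose tree/1: tree(map(map(string,string),tree(unit))) ≐ tree(T).
Decompose tree/1: map(map(string,string),tree(unit)) ≐ T.
Bind T := map(map(string,string),tree(unit)). Substituting into the earlier binding gives B := tree(map(map(string,string),tree(unit))).
MGU = { B := tree(map(map(string,string),tree(unit))), R := io(string), T := map(map(string,string),tree(unit)) }, so B := tree(map(map(string,string),tree(unit))).

tree(map(map(string,string),tree(unit)))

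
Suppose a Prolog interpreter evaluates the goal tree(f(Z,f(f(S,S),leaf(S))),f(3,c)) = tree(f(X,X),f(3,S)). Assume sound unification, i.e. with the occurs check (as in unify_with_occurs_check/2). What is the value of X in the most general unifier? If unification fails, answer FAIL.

f(f(c,c),leaf(c))

Decompose tree/2: f(Z,f(f(S,S),leaf(S))) = f(X,X),  f(3,c) = f(3,S).
Decompose f/2: Z = X,  f(f(S,S),leaf(S)) = X.
Bind Z := X; no other remaining equation mentions Z.
Bind X := f(f(S,S),leaf(S)); no other remaining equation mentions X. Substituting into the earlier binding gives Z := f(f(S,S),leaf(S)).
Decompose f/2: 3 = 3,  c = S.
Delete trivial equation 3 = 3.
Bind S := c. Substituting into the earlier bindings gives Z := f(f(c,c),leaf(c)), X := f(f(c,c),leaf(c)).
MGU = { Z = f(f(c,c),leaf(c)), X = f(f(c,c),leaf(c)), S = c }, so X = f(f(c,c),leaf(c)).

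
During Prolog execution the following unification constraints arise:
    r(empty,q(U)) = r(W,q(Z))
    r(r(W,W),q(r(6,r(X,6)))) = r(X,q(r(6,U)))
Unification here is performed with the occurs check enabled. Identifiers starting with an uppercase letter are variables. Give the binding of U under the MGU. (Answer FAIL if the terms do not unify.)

Decompose r/2: empty = W,  q(U) = q(Z).
Bind W := empty; substituting into the one remaining equation that mentions W gives: r(r(empty,empty),q(r(6,r(X,6)))) = r(X,q(r(6,U))).
Decompose q/1: U = Z.
Bind U := Z; substituting into the remaining equation gives: r(r(empty,empty),q(r(6,r(X,6)))) = r(X,q(r(6,Z))).
Decompose r/2: r(empty,empty) = X,  q(r(6,r(X,6))) = q(r(6,Z)).
Bind X := r(empty,empty); substituting into the remaining equation gives: q(r(6,r(r(empty,empty),6))) = q(r(6,Z)).
Decompose q/1: r(6,r(r(empty,empty),6)) = r(6,Z).
Decompose r/2: 6 = 6,  r(r(empty,empty),6) = Z.
Delete trivial equation 6 = 6.
Bind Z := r(r(empty,empty),6). Substituting into the earlier binding gives U := r(r(empty,empty),6).
MGU = { W -> empty, U -> r(r(empty,empty),6), X -> r(empty,empty), Z -> r(r(empty,empty),6) }, so U -> r(r(empty,empty),6).

r(r(empty,empty),6)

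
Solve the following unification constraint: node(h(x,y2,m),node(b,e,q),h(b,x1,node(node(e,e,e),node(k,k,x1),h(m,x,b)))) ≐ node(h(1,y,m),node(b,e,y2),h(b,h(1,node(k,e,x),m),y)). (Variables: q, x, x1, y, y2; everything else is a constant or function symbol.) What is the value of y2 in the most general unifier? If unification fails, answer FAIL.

node(node(e,e,e),node(k,k,h(1,node(k,e,1),m)),h(m,1,b))

Decompose node/3: h(x,y2,m) ≐ h(1,y,m),  node(b,e,q) ≐ node(b,e,y2),  h(b,x1,node(node(e,e,e),node(k,k,x1),h(m,x,b))) ≐ h(b,h(1,node(k,e,x),m),y).
Decompose h/3: x ≐ 1,  y2 ≐ y,  m ≐ m.
Bind x := 1; substituting into the one remaining equation that mentions x gives: h(b,x1,node(node(e,e,e),node(k,k,x1),h(m,1,b))) ≐ h(b,h(1,node(k,e,1),m),y).
Bind y2 := y; substituting into the one remaining equation that mentions y2 gives: node(b,e,q) ≐ node(b,e,y).
Delete trivial equation m ≐ m.
Decompose node/3: b ≐ b,  e ≐ e,  q ≐ y.
Delete trivial equation b ≐ b.
Delete trivial equation e ≐ e.
Bind q := y; no other remaining equation mentions q.
Decompose h/3: b ≐ b,  x1 ≐ h(1,node(k,e,1),m),  node(node(e,e,e),node(k,k,x1),h(m,1,b)) ≐ y.
Delete trivial equation b ≐ b.
Bind x1 := h(1,node(k,e,1),m); substituting into the remaining equation gives: node(node(e,e,e),node(k,k,h(1,node(k,e,1),m)),h(m,1,b)) ≐ y.
Bind y := node(node(e,e,e),node(k,k,h(1,node(k,e,1),m)),h(m,1,b)). Substituting into the earlier bindings gives y2 := node(node(e,e,e),node(k,k,h(1,node(k,e,1),m)),h(m,1,b)), q := node(node(e,e,e),node(k,k,h(1,node(k,e,1),m)),h(m,1,b)).
MGU = { x := 1, y2 := node(node(e,e,e),node(k,k,h(1,node(k,e,1),m)),h(m,1,b)), q := node(node(e,e,e),node(k,k,h(1,node(k,e,1),m)),h(m,1,b)), x1 := h(1,node(k,e,1),m), y := node(node(e,e,e),node(k,k,h(1,node(k,e,1),m)),h(m,1,b)) }, so y2 := node(node(e,e,e),node(k,k,h(1,node(k,e,1),m)),h(m,1,b)).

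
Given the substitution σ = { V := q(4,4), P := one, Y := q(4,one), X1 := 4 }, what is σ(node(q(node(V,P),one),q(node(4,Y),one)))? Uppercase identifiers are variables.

node(q(node(q(4,4),one),one),q(node(4,q(4,one)),one))

Replace each occurrence of V with q(4,4).
Replace each occurrence of P with one.
Replace each occurrence of Y with q(4,one).
Result: node(q(node(q(4,4),one),one),q(node(4,q(4,one)),one)).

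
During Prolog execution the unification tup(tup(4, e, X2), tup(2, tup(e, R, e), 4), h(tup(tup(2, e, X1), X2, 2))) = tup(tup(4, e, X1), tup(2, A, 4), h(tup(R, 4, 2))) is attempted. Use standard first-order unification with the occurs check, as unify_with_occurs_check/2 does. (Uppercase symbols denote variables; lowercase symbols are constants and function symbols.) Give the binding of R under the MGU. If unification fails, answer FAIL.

tup(2, e, 4)

Decompose tup/3: tup(4, e, X2) = tup(4, e, X1),  tup(2, tup(e, R, e), 4) = tup(2, A, 4),  h(tup(tup(2, e, X1), X2, 2)) = h(tup(R, 4, 2)).
Decompose tup/3: 4 = 4,  e = e,  X2 = X1.
Delete trivial equation 4 = 4.
Delete trivial equation e = e.
Bind X2 := X1; substituting into the one remaining equation that mentions X2 gives: h(tup(tup(2, e, X1), X1, 2)) = h(tup(R, 4, 2)).
Decompose tup/3: 2 = 2,  tup(e, R, e) = A,  4 = 4.
Delete trivial equation 2 = 2.
Bind A := tup(e, R, e); no other remaining equation mentions A.
Delete trivial equation 4 = 4.
Decompose h/1: tup(tup(2, e, X1), X1, 2) = tup(R, 4, 2).
Decompose tup/3: tup(2, e, X1) = R,  X1 = 4,  2 = 2.
Bind R := tup(2, e, X1); no other remaining equation mentions R. Substituting into the earlier binding gives A := tup(e, tup(2, e, X1), e).
Bind X1 := 4; no other remaining equation mentions X1. Substituting into the earlier bindings gives X2 := 4, A := tup(e, tup(2, e, 4), e), R := tup(2, e, 4).
Delete trivial equation 2 = 2.
MGU = { X2 = 4, A = tup(e, tup(2, e, 4), e), R = tup(2, e, 4), X1 = 4 }, so R = tup(2, e, 4).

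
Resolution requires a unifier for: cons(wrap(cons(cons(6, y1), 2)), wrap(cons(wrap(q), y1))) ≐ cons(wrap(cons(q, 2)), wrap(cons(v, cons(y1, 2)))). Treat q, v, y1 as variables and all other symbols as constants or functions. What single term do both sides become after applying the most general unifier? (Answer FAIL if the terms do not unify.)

Decompose cons/2: wrap(cons(cons(6, y1), 2)) ≐ wrap(cons(q, 2)),  wrap(cons(wrap(q), y1)) ≐ wrap(cons(v, cons(y1, 2))).
Decompose wrap/1: cons(cons(6, y1), 2) ≐ cons(q, 2).
Decompose cons/2: cons(6, y1) ≐ q,  2 ≐ 2.
Bind q := cons(6, y1); substituting into the one remaining equation that mentions q gives: wrap(cons(wrap(cons(6, y1)), y1)) ≐ wrap(cons(v, cons(y1, 2))).
Delete trivial equation 2 ≐ 2.
Decompose wrap/1: cons(wrap(cons(6, y1)), y1) ≐ cons(v, cons(y1, 2)).
Decompose cons/2: wrap(cons(6, y1)) ≐ v,  y1 ≐ cons(y1, 2).
Bind v := wrap(cons(6, y1)); no other remaining equation mentions v.
Occurs check fails: y1 occurs in cons(y1, 2); the equation y1 ≐ cons(y1, 2) has no finite solution.

FAIL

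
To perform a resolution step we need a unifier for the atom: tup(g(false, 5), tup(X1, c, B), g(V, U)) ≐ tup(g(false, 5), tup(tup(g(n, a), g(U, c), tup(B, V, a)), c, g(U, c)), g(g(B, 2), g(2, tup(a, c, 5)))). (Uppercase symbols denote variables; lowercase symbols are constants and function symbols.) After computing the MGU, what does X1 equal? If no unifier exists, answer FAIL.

tup(g(n, a), g(g(2, tup(a, c, 5)), c), tup(g(g(2, tup(a, c, 5)), c), g(g(g(2, tup(a, c, 5)), c), 2), a))

Decompose tup/3: g(false, 5) ≐ g(false, 5),  tup(X1, c, B) ≐ tup(tup(g(n, a), g(U, c), tup(B, V, a)), c, g(U, c)),  g(V, U) ≐ g(g(B, 2), g(2, tup(a, c, 5))).
Delete trivial equation g(false, 5) ≐ g(false, 5).
Decompose tup/3: X1 ≐ tup(g(n, a), g(U, c), tup(B, V, a)),  c ≐ c,  B ≐ g(U, c).
Bind X1 := tup(g(n, a), g(U, c), tup(B, V, a)); no other remaining equation mentions X1.
Delete trivial equation c ≐ c.
Bind B := g(U, c); substituting into the remaining equation gives: g(V, U) ≐ g(g(g(U, c), 2), g(2, tup(a, c, 5))). Substituting into the earlier binding gives X1 := tup(g(n, a), g(U, c), tup(g(U, c), V, a)).
Decompose g/2: V ≐ g(g(U, c), 2),  U ≐ g(2, tup(a, c, 5)).
Bind V := g(g(U, c), 2); no other remaining equation mentions V. Substituting into the earlier binding gives X1 := tup(g(n, a), g(U, c), tup(g(U, c), g(g(U, c), 2), a)).
Bind U := g(2, tup(a, c, 5)). Substituting into the earlier bindings gives X1 := tup(g(n, a), g(g(2, tup(a, c, 5)), c), tup(g(g(2, tup(a, c, 5)), c), g(g(g(2, tup(a, c, 5)), c), 2), a)), B := g(g(2, tup(a, c, 5)), c), V := g(g(g(2, tup(a, c, 5)), c), 2).
MGU = { X1 := tup(g(n, a), g(g(2, tup(a, c, 5)), c), tup(g(g(2, tup(a, c, 5)), c), g(g(g(2, tup(a, c, 5)), c), 2), a)), B := g(g(2, tup(a, c, 5)), c), V := g(g(g(2, tup(a, c, 5)), c), 2), U := g(2, tup(a, c, 5)) }, so X1 := tup(g(n, a), g(g(2, tup(a, c, 5)), c), tup(g(g(2, tup(a, c, 5)), c), g(g(g(2, tup(a, c, 5)), c), 2), a)).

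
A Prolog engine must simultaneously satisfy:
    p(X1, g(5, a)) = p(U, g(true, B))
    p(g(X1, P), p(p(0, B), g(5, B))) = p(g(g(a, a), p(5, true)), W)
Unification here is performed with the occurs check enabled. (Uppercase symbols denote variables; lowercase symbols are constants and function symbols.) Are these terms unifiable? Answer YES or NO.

NO

Decompose p/2: X1 = U,  g(5, a) = g(true, B).
Bind X1 := U; substituting into the one remaining equation that mentions X1 gives: p(g(U, P), p(p(0, B), g(5, B))) = p(g(g(a, a), p(5, true)), W).
Decompose g/2: 5 = true,  a = B.
Clash: constants 5 and true differ; no unifier exists.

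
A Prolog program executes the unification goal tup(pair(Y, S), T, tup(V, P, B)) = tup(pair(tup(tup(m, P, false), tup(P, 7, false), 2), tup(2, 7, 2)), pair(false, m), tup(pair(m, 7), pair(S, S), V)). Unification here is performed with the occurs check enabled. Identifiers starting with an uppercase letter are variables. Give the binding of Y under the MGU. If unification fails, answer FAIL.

Decompose tup/3: pair(Y, S) = pair(tup(tup(m, P, false), tup(P, 7, false), 2), tup(2, 7, 2)),  T = pair(false, m),  tup(V, P, B) = tup(pair(m, 7), pair(S, S), V).
Decompose pair/2: Y = tup(tup(m, P, false), tup(P, 7, false), 2),  S = tup(2, 7, 2).
Bind Y := tup(tup(m, P, false), tup(P, 7, false), 2); no other remaining equation mentions Y.
Bind S := tup(2, 7, 2); substituting into the one remaining equation that mentions S gives: tup(V, P, B) = tup(pair(m, 7), pair(tup(2, 7, 2), tup(2, 7, 2)), V).
Bind T := pair(false, m); no other remaining equation mentions T.
Decompose tup/3: V = pair(m, 7),  P = pair(tup(2, 7, 2), tup(2, 7, 2)),  B = V.
Bind V := pair(m, 7); substituting into the one remaining equation that mentions V gives: B = pair(m, 7).
Bind P := pair(tup(2, 7, 2), tup(2, 7, 2)); no other remaining equation mentions P. Substituting into the earlier binding gives Y := tup(tup(m, pair(tup(2, 7, 2), tup(2, 7, 2)), false), tup(pair(tup(2, 7, 2), tup(2, 7, 2)), 7, false), 2).
Bind B := pair(m, 7).
MGU = { Y -> tup(tup(m, pair(tup(2, 7, 2), tup(2, 7, 2)), false), tup(pair(tup(2, 7, 2), tup(2, 7, 2)), 7, false), 2), S -> tup(2, 7, 2), T -> pair(false, m), V -> pair(m, 7), P -> pair(tup(2, 7, 2), tup(2, 7, 2)), B -> pair(m, 7) }, so Y -> tup(tup(m, pair(tup(2, 7, 2), tup(2, 7, 2)), false), tup(pair(tup(2, 7, 2), tup(2, 7, 2)), 7, false), 2).

tup(tup(m, pair(tup(2, 7, 2), tup(2, 7, 2)), false), tup(pair(tup(2, 7, 2), tup(2, 7, 2)), 7, false), 2)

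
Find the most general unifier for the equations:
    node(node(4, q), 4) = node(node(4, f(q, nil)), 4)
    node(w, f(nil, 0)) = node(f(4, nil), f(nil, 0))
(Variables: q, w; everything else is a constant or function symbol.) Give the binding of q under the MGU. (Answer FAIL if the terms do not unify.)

FAIL

Decompose node/2: node(4, q) = node(4, f(q, nil)),  4 = 4.
Decompose node/2: 4 = 4,  q = f(q, nil).
Delete trivial equation 4 = 4.
Occurs check fails: q occurs in f(q, nil); the equation q = f(q, nil) has no finite solution.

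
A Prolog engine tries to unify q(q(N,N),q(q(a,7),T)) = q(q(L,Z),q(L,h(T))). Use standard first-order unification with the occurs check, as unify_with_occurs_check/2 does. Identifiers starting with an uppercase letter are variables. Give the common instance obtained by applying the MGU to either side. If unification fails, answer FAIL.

FAIL

Decompose q/2: q(N,N) = q(L,Z),  q(q(a,7),T) = q(L,h(T)).
Decompose q/2: N = L,  N = Z.
Bind N := L; substituting into the one remaining equation that mentions N gives: L = Z.
Bind L := Z; substituting into the remaining equation gives: q(q(a,7),T) = q(Z,h(T)). Substituting into the earlier binding gives N := Z.
Decompose q/2: q(a,7) = Z,  T = h(T).
Bind Z := q(a,7); no other remaining equation mentions Z. Substituting into the earlier bindings gives N := q(a,7), L := q(a,7).
Occurs check fails: T occurs in h(T); the equation T = h(T) has no finite solution.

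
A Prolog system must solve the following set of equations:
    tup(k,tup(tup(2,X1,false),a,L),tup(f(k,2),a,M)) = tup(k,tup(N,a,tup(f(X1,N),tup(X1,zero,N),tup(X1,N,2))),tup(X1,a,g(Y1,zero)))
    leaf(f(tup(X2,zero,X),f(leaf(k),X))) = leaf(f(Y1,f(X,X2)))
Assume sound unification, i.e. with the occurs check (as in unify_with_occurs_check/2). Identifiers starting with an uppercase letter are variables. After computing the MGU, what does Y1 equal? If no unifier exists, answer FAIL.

Decompose tup/3: k = k,  tup(tup(2,X1,false),a,L) = tup(N,a,tup(f(X1,N),tup(X1,zero,N),tup(X1,N,2))),  tup(f(k,2),a,M) = tup(X1,a,g(Y1,zero)).
Delete trivial equation k = k.
Decompose tup/3: tup(2,X1,false) = N,  a = a,  L = tup(f(X1,N),tup(X1,zero,N),tup(X1,N,2)).
Bind N := tup(2,X1,false); substituting into the one remaining equation that mentions N gives: L = tup(f(X1,tup(2,X1,false)),tup(X1,zero,tup(2,X1,false)),tup(X1,tup(2,X1,false),2)).
Delete trivial equation a = a.
Bind L := tup(f(X1,tup(2,X1,false)),tup(X1,zero,tup(2,X1,false)),tup(X1,tup(2,X1,false),2)); no other remaining equation mentions L.
Decompose tup/3: f(k,2) = X1,  a = a,  M = g(Y1,zero).
Bind X1 := f(k,2); no other remaining equation mentions X1. Substituting into the earlier bindings gives N := tup(2,f(k,2),false), L := tup(f(f(k,2),tup(2,f(k,2),false)),tup(f(k,2),zero,tup(2,f(k,2),false)),tup(f(k,2),tup(2,f(k,2),false),2)).
Delete trivial equation a = a.
Bind M := g(Y1,zero); no other remaining equation mentions M.
Decompose leaf/1: f(tup(X2,zero,X),f(leaf(k),X)) = f(Y1,f(X,X2)).
Decompose f/2: tup(X2,zero,X) = Y1,  f(leaf(k),X) = f(X,X2).
Bind Y1 := tup(X2,zero,X); no other remaining equation mentions Y1. Substituting into the earlier binding gives M := g(tup(X2,zero,X),zero).
Decompose f/2: leaf(k) = X,  X = X2.
Bind X := leaf(k); substituting into the remaining equation gives: leaf(k) = X2. Substituting into the earlier bindings gives M := g(tup(X2,zero,leaf(k)),zero), Y1 := tup(X2,zero,leaf(k)).
Bind X2 := leaf(k). Substituting into the earlier bindings gives M := g(tup(leaf(k),zero,leaf(k)),zero), Y1 := tup(leaf(k),zero,leaf(k)).
MGU = { N = tup(2,f(k,2),false), L = tup(f(f(k,2),tup(2,f(k,2),false)),tup(f(k,2),zero,tup(2,f(k,2),false)),tup(f(k,2),tup(2,f(k,2),false),2)), X1 = f(k,2), M = g(tup(leaf(k),zero,leaf(k)),zero), Y1 = tup(leaf(k),zero,leaf(k)), X = leaf(k), X2 = leaf(k) }, so Y1 = tup(leaf(k),zero,leaf(k)).

tup(leaf(k),zero,leaf(k))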